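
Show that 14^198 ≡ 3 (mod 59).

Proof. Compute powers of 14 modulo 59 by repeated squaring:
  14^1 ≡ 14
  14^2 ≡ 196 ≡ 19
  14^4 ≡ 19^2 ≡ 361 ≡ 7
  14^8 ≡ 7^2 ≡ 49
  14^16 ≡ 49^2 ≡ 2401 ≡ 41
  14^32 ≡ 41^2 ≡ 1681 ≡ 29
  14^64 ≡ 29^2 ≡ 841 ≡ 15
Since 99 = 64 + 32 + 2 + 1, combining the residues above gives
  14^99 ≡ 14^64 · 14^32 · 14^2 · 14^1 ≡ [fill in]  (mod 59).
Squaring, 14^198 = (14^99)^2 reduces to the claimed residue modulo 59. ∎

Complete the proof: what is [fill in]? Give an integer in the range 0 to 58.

11

Multiply the listed residues: 15 · 29 · 19 · 14 = 435 → 8265 → 115710.
Reducing modulo 59: 115710 = 1961·59 + 11, so 14^99 ≡ 11.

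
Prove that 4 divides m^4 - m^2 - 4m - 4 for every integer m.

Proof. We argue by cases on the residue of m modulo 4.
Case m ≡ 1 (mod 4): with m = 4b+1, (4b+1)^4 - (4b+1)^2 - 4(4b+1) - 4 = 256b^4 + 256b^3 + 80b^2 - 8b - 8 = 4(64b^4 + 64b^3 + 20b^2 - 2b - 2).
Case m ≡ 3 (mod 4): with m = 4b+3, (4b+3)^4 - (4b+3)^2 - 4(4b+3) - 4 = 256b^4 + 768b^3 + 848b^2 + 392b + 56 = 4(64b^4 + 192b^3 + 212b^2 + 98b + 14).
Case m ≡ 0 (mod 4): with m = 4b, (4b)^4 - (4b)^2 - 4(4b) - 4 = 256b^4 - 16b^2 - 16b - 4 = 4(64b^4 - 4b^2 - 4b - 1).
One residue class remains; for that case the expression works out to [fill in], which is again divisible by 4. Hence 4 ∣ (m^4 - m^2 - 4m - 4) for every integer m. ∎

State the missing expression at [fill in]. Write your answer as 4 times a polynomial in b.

4(64b^4 + 128b^3 + 92b^2 + 24b)

The residues treated are {1, 3, 0}, so the missing case is m ≡ 2 (mod 4); write m = 4b+2.
Then (4b+2)^4 - (4b+2)^2 - 4(4b+2) - 4 = 256b^4 + 512b^3 + 368b^2 + 96b = 4(64b^4 + 128b^3 + 92b^2 + 24b).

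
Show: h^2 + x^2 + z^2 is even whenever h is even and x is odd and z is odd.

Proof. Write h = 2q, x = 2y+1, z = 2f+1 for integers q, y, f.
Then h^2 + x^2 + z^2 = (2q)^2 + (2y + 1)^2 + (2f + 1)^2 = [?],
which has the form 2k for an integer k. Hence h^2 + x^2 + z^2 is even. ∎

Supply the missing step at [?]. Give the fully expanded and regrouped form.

2(2f^2 + 2f + 2q^2 + 2y^2 + 2y + 1)

(2q)^2 + (2y + 1)^2 + (2f + 1)^2 = 4f^2 + 4f + 4q^2 + 4y^2 + 4y + 2
= 2(2f^2 + 2f + 2q^2 + 2y^2 + 2y + 1).
Since 2f^2 + 2f + 2q^2 + 2y^2 + 2y + 1 is an integer, the sum of squares is of the form 2k for an integer k.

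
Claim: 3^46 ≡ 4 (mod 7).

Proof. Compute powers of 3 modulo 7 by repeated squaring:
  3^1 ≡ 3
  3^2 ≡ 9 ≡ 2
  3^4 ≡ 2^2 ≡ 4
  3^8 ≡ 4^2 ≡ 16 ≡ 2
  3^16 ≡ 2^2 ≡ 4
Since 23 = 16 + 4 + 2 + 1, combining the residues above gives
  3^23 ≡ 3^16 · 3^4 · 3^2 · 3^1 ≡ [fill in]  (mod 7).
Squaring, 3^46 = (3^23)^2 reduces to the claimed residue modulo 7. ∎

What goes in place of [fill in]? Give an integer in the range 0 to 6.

3^16 · 3^4 · 3^2 · 3^1 ≡ 4 · 4 · 2 · 3 = 96.
96 mod 7 = 5, so 3^23 ≡ 5 (mod 7).

5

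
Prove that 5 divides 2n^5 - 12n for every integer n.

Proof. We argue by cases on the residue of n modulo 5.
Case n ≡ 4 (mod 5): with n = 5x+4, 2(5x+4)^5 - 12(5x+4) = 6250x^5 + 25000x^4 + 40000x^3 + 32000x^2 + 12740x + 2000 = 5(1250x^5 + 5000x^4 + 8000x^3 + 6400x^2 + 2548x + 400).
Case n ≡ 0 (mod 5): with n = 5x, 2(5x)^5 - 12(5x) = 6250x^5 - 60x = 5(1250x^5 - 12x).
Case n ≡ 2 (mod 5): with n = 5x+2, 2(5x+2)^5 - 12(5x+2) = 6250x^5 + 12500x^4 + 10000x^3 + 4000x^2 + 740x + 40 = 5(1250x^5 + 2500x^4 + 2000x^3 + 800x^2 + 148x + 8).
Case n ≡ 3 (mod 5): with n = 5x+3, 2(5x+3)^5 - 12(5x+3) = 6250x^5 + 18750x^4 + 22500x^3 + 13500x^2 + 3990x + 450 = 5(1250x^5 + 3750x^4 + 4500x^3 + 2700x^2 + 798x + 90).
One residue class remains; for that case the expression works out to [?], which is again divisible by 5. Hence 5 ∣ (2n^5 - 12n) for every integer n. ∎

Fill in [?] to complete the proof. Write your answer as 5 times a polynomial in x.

Only n ≡ 1 (mod 5) is unaccounted for. Put n = 5x+1:
2(5x+1)^5 - 12(5x+1) expands to 6250x^5 + 6250x^4 + 2500x^3 + 500x^2 - 10x - 10,
and factoring out 5 leaves 5(1250x^5 + 1250x^4 + 500x^3 + 100x^2 - 2x - 2).

5(1250x^5 + 1250x^4 + 500x^3 + 100x^2 - 2x - 2)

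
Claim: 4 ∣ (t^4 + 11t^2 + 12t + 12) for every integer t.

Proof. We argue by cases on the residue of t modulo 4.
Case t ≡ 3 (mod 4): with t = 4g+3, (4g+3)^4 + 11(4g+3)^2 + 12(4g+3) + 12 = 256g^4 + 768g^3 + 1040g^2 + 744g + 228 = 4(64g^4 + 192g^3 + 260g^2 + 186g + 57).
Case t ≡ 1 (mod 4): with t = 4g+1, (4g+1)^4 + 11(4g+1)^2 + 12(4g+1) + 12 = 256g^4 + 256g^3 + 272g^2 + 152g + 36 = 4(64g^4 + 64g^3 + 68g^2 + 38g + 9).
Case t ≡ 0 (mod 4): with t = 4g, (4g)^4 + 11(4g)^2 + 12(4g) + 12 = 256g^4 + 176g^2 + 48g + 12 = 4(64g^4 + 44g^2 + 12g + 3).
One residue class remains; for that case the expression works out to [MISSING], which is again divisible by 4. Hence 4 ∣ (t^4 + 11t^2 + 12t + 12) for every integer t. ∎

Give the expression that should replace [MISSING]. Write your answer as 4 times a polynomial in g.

4(64g^4 + 128g^3 + 140g^2 + 88g + 24)

The residues treated are {3, 1, 0}, so the missing case is t ≡ 2 (mod 4); write t = 4g+2.
Then (4g+2)^4 + 11(4g+2)^2 + 12(4g+2) + 12 = 256g^4 + 512g^3 + 560g^2 + 352g + 96 = 4(64g^4 + 128g^3 + 140g^2 + 88g + 24).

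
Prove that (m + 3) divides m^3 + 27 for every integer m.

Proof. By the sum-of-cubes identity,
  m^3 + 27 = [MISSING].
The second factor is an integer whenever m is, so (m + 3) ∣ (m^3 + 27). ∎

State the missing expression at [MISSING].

a^3 + b^3 = (a + b)(a^2 - ab + b^2). With a = m, b = 3:
m^3 + 27 = (m + 3)(m^2 - 3m + 9).

(m + 3)(m^2 - 3m + 9)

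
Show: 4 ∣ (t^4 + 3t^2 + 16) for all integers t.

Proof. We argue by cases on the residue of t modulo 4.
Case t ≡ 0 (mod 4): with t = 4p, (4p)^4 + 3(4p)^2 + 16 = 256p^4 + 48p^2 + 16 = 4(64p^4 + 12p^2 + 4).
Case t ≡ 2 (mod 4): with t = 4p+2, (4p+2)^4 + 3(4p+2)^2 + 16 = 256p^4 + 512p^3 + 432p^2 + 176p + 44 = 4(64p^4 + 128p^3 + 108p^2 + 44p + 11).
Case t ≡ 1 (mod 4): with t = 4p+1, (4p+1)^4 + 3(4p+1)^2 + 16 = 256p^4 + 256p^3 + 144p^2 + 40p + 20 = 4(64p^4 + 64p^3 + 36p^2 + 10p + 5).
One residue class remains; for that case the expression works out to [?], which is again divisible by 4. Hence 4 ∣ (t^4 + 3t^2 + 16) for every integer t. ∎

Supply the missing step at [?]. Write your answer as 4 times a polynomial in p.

Only t ≡ 3 (mod 4) is unaccounted for. Put t = 4p+3:
(4p+3)^4 + 3(4p+3)^2 + 16 expands to 256p^4 + 768p^3 + 912p^2 + 504p + 124,
and factoring out 4 leaves 4(64p^4 + 192p^3 + 228p^2 + 126p + 31).

4(64p^4 + 192p^3 + 228p^2 + 126p + 31)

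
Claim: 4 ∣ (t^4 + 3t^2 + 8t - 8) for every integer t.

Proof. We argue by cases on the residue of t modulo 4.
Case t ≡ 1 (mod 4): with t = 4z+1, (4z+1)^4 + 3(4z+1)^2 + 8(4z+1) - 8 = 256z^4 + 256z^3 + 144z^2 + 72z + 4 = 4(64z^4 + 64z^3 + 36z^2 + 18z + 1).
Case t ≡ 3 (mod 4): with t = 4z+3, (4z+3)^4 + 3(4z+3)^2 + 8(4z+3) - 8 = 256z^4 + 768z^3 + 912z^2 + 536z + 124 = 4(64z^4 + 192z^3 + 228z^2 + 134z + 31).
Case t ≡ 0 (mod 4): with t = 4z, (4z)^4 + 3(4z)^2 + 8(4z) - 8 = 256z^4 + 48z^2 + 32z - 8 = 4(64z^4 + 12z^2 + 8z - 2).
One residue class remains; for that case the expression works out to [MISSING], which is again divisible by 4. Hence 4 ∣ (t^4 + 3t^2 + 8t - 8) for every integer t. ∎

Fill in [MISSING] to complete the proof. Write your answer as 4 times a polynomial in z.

Only t ≡ 2 (mod 4) is unaccounted for. Put t = 4z+2:
(4z+2)^4 + 3(4z+2)^2 + 8(4z+2) - 8 expands to 256z^4 + 512z^3 + 432z^2 + 208z + 36,
and factoring out 4 leaves 4(64z^4 + 128z^3 + 108z^2 + 52z + 9).

4(64z^4 + 128z^3 + 108z^2 + 52z + 9)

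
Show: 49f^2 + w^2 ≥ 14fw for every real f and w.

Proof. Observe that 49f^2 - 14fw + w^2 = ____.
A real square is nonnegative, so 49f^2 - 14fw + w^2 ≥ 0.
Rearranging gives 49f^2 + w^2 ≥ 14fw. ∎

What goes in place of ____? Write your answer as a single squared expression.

(7f - w)^2

The leading and trailing coefficients are 7^2 and 1^2, and 14 = 2·7·1, so the trinomial is (7f - w)^2.
Hence 49f^2 - 14fw + w^2 ≥ 0.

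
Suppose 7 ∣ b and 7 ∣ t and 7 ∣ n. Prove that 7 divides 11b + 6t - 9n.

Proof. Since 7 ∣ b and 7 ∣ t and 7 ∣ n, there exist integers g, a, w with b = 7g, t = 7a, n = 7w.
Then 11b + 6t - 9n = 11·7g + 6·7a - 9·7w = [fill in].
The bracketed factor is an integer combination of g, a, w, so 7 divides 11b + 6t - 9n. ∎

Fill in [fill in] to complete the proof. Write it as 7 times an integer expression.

7(6a + 11g - 9w)

Each term has a factor of 7: 11·7g + 6·7a - 9·7w = 7·(6a + 11g - 9w).
Since 6a + 11g - 9w is an integer, 7 ∣ (11b + 6t - 9n).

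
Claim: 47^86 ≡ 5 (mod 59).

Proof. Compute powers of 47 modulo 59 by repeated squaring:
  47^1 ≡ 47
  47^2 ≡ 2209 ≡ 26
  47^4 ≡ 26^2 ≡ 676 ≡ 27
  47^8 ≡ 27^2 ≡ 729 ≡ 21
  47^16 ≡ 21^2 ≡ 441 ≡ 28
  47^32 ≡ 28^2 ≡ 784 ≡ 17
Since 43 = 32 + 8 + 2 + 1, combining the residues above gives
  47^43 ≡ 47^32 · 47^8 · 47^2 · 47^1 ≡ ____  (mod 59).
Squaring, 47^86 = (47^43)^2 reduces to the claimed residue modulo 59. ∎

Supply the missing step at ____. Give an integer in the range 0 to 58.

8

Multiply the listed residues: 17 · 21 · 26 · 47 = 357 → 9282 → 436254.
Reducing modulo 59: 436254 = 7394·59 + 8, so 47^43 ≡ 8.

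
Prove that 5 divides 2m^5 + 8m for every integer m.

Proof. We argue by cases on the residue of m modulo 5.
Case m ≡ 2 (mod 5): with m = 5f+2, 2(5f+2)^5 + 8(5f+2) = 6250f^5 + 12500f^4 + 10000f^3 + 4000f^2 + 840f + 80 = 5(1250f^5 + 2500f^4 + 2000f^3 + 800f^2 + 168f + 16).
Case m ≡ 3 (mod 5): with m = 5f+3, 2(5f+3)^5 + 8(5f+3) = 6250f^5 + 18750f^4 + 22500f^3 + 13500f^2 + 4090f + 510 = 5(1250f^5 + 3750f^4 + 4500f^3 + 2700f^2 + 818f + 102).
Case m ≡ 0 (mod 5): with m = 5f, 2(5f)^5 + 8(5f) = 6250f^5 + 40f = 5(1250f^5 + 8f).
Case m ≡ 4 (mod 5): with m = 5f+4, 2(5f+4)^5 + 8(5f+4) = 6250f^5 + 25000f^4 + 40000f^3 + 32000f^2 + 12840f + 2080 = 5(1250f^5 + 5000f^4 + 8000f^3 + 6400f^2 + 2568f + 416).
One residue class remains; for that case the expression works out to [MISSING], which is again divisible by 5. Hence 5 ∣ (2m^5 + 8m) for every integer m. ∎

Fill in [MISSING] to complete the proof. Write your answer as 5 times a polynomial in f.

5(1250f^5 + 1250f^4 + 500f^3 + 100f^2 + 18f + 2)

The residues treated are {2, 3, 0, 4}, so the missing case is m ≡ 1 (mod 5); write m = 5f+1.
Then 2(5f+1)^5 + 8(5f+1) = 6250f^5 + 6250f^4 + 2500f^3 + 500f^2 + 90f + 10 = 5(1250f^5 + 1250f^4 + 500f^3 + 100f^2 + 18f + 2).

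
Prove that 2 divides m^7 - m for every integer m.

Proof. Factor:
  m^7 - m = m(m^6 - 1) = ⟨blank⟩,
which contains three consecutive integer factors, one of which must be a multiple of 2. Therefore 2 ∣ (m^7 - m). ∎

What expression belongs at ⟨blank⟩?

(m - 1)m(m + 1)(m^4 + m^2 + 1)

m^6 - 1 = (m^2 - 1)(m^4 + m^2 + 1), and m^2 - 1 = (m-1)(m+1).
So m(m^6 - 1) = (m - 1)m(m + 1)(m^4 + m^2 + 1).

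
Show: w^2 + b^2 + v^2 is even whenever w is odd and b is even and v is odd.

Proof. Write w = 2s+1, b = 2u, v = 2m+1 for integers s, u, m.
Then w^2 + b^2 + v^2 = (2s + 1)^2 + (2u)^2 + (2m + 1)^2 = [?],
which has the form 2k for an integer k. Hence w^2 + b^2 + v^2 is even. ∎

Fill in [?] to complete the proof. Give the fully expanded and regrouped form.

Expanding: (2s + 1)^2 + (2u)^2 + (2m + 1)^2 = 4m^2 + 4m + 4s^2 + 4s + 4u^2 + 2.
Every term is even; pulling out the factor of 2 gives 2(2m^2 + 2m + 2s^2 + 2s + 2u^2 + 1).

2(2m^2 + 2m + 2s^2 + 2s + 2u^2 + 1)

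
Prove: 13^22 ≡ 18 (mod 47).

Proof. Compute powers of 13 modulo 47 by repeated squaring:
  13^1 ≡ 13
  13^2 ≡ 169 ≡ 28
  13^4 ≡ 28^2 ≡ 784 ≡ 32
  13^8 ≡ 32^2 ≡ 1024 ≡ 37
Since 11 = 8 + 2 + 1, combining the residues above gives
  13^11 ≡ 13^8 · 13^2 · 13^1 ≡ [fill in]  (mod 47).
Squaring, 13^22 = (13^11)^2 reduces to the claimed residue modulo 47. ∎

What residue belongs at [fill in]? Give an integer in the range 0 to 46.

26

Multiply the listed residues: 37 · 28 · 13 = 1036 → 13468.
Reducing modulo 47: 13468 = 286·47 + 26, so 13^11 ≡ 26.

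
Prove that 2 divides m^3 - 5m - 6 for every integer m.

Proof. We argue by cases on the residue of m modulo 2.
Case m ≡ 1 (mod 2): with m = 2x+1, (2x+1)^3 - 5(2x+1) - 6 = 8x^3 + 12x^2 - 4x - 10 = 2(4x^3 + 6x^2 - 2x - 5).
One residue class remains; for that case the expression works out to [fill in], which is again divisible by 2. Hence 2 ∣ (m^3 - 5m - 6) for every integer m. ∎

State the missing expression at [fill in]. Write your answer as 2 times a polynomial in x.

The residues treated are {1}, so the missing case is m ≡ 0 (mod 2); write m = 2x.
Then (2x)^3 - 5(2x) - 6 = 8x^3 - 10x - 6 = 2(4x^3 - 5x - 3).

2(4x^3 - 5x - 3)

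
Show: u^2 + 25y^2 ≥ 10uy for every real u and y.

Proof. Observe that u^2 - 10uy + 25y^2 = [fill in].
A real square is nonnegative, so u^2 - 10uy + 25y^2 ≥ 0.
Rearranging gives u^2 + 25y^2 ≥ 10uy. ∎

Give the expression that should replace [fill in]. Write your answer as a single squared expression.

(u - 5y)^2

u^2 - 10uy + 25y^2 is a perfect-square trinomial: the outer terms are (u)^2 and (5y)^2, and the cross term is -2·u·5y.
So u^2 - 10uy + 25y^2 = (u - 5y)^2 ≥ 0.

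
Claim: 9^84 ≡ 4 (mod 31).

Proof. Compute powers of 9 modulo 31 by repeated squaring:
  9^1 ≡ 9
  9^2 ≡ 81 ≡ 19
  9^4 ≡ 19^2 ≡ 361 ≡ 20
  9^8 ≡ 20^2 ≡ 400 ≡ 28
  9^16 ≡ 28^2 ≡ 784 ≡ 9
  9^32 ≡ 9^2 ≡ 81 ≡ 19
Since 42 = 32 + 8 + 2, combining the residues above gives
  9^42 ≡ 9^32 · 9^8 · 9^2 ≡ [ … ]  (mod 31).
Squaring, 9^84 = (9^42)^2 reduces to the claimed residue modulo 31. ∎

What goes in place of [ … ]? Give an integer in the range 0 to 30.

2

9^32 · 9^8 · 9^2 ≡ 19 · 28 · 19 = 10108.
10108 mod 31 = 2, so 9^42 ≡ 2 (mod 31).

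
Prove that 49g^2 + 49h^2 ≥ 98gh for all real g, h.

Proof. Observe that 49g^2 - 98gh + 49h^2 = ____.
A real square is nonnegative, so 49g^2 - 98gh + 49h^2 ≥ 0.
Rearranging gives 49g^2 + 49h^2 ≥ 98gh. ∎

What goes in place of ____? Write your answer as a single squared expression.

49g^2 - 98gh + 49h^2 is a perfect-square trinomial: the outer terms are (7g)^2 and (7h)^2, and the cross term is -2·7g·7h.
So 49g^2 - 98gh + 49h^2 = (7g - 7h)^2 ≥ 0.

(7g - 7h)^2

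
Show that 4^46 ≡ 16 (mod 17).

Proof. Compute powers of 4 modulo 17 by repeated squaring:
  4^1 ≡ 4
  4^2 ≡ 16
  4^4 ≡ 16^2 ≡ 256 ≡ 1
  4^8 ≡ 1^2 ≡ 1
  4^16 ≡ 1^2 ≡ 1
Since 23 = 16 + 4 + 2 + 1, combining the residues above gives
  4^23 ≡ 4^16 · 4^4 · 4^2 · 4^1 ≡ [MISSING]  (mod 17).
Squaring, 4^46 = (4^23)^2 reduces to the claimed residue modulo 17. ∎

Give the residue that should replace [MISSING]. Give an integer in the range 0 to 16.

13

Multiply the listed residues: 1 · 1 · 16 · 4 = 1 → 16 → 64.
Reducing modulo 17: 64 = 3·17 + 13, so 4^23 ≡ 13.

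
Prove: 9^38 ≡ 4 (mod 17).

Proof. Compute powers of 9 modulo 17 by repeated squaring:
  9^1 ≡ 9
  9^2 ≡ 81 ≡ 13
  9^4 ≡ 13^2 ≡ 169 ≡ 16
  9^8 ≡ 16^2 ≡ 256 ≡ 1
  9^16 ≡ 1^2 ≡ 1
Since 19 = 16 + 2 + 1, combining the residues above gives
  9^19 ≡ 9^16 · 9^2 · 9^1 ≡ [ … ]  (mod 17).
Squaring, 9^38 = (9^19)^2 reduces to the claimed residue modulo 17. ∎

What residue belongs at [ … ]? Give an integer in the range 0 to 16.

Multiply the listed residues: 1 · 13 · 9 = 13 → 117.
Reducing modulo 17: 117 = 6·17 + 15, so 9^19 ≡ 15.

15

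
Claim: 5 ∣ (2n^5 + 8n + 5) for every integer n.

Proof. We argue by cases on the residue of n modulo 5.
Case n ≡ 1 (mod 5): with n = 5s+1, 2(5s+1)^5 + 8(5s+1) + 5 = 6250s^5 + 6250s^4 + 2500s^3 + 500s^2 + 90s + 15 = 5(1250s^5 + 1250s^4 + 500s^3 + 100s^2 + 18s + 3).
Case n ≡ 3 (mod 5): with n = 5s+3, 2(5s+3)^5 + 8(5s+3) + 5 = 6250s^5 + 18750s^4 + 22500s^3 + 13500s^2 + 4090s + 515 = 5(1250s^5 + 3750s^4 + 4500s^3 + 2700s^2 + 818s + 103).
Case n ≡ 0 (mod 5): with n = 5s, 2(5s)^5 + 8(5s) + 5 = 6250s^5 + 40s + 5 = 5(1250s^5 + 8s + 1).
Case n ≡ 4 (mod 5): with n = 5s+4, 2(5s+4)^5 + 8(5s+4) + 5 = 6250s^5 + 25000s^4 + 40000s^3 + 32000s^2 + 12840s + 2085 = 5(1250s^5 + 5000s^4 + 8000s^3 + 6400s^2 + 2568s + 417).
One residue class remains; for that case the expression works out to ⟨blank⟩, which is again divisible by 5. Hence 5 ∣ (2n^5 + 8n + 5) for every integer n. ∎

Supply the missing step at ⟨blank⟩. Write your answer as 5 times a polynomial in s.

The residues treated are {1, 3, 0, 4}, so the missing case is n ≡ 2 (mod 5); write n = 5s+2.
Then 2(5s+2)^5 + 8(5s+2) + 5 = 6250s^5 + 12500s^4 + 10000s^3 + 4000s^2 + 840s + 85 = 5(1250s^5 + 2500s^4 + 2000s^3 + 800s^2 + 168s + 17).

5(1250s^5 + 2500s^4 + 2000s^3 + 800s^2 + 168s + 17)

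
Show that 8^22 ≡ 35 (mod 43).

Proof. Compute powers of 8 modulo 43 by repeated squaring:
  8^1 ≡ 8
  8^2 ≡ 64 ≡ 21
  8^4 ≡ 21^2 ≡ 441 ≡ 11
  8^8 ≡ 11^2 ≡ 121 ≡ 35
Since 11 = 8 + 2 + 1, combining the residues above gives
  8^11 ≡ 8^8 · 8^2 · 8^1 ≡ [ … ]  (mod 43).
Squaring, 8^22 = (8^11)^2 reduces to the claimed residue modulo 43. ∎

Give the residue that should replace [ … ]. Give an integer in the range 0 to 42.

8^8 · 8^2 · 8^1 ≡ 35 · 21 · 8 = 5880.
5880 mod 43 = 32, so 8^11 ≡ 32 (mod 43).

32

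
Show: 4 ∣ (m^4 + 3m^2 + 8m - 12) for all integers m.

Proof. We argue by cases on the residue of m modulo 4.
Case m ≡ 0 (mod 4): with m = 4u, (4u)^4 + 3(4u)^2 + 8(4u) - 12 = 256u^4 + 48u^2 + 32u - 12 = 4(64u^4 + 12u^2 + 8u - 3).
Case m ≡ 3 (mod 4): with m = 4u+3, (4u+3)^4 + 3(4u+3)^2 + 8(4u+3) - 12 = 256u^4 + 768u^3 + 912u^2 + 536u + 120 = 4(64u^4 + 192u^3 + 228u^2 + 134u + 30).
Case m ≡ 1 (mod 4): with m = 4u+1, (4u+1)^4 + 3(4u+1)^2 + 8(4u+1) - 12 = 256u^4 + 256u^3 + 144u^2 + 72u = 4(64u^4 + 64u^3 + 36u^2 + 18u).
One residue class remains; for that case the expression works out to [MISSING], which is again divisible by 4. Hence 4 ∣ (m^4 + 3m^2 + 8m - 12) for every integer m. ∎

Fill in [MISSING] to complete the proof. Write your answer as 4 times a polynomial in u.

The residues treated are {0, 3, 1}, so the missing case is m ≡ 2 (mod 4); write m = 4u+2.
Then (4u+2)^4 + 3(4u+2)^2 + 8(4u+2) - 12 = 256u^4 + 512u^3 + 432u^2 + 208u + 32 = 4(64u^4 + 128u^3 + 108u^2 + 52u + 8).

4(64u^4 + 128u^3 + 108u^2 + 52u + 8)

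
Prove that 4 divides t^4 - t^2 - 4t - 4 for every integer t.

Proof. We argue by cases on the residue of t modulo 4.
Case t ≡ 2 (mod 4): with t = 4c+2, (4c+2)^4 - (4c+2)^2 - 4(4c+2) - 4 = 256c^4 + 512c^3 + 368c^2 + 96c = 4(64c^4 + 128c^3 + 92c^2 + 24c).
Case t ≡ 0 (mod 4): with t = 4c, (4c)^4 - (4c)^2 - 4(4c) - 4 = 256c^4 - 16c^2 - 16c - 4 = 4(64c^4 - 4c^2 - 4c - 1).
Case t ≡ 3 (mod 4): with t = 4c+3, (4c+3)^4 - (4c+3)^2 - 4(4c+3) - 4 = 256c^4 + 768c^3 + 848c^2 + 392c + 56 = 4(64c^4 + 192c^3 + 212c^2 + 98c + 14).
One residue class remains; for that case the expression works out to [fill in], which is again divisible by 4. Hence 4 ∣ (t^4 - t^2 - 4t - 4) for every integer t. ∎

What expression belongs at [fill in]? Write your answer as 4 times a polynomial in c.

4(64c^4 + 64c^3 + 20c^2 - 2c - 2)

Only t ≡ 1 (mod 4) is unaccounted for. Put t = 4c+1:
(4c+1)^4 - (4c+1)^2 - 4(4c+1) - 4 expands to 256c^4 + 256c^3 + 80c^2 - 8c - 8,
and factoring out 4 leaves 4(64c^4 + 64c^3 + 20c^2 - 2c - 2).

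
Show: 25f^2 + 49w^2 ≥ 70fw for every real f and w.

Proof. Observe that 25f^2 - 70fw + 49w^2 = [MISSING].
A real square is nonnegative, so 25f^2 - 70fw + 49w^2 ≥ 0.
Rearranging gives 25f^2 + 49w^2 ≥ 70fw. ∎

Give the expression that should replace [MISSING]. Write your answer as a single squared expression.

(5f - 7w)^2

The leading and trailing coefficients are 5^2 and 7^2, and 70 = 2·5·7, so the trinomial is (5f - 7w)^2.
Hence 25f^2 - 70fw + 49w^2 ≥ 0.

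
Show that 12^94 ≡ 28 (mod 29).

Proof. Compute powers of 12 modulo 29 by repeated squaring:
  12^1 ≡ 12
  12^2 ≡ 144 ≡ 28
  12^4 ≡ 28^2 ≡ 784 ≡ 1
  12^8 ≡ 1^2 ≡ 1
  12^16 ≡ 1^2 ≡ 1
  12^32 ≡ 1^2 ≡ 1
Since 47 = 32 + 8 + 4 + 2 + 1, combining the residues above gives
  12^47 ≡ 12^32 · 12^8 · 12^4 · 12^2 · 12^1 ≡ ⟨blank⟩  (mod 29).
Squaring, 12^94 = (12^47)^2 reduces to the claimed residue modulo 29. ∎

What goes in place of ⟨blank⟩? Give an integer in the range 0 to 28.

17

12^32 · 12^8 · 12^4 · 12^2 · 12^1 ≡ 1 · 1 · 1 · 28 · 12 = 336.
336 mod 29 = 17, so 12^47 ≡ 17 (mod 29).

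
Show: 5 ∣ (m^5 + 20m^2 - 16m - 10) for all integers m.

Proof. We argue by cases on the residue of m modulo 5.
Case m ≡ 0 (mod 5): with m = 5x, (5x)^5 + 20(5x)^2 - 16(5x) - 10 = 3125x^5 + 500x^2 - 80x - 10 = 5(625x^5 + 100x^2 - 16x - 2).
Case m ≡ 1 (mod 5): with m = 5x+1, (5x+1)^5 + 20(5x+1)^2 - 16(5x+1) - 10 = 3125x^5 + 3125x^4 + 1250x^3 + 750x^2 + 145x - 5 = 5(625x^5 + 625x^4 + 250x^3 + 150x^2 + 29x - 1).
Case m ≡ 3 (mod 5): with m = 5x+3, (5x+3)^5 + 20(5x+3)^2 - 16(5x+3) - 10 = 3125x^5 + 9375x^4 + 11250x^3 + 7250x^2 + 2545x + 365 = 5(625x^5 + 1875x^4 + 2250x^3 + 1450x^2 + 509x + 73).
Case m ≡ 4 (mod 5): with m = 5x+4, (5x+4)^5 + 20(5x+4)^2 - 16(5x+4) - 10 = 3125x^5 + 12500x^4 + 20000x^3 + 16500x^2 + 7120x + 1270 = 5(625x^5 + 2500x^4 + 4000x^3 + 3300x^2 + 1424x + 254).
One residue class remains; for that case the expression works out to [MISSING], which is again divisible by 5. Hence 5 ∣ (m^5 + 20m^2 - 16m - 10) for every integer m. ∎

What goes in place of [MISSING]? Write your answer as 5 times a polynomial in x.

The residues treated are {0, 1, 3, 4}, so the missing case is m ≡ 2 (mod 5); write m = 5x+2.
Then (5x+2)^5 + 20(5x+2)^2 - 16(5x+2) - 10 = 3125x^5 + 6250x^4 + 5000x^3 + 2500x^2 + 720x + 70 = 5(625x^5 + 1250x^4 + 1000x^3 + 500x^2 + 144x + 14).

5(625x^5 + 1250x^4 + 1000x^3 + 500x^2 + 144x + 14)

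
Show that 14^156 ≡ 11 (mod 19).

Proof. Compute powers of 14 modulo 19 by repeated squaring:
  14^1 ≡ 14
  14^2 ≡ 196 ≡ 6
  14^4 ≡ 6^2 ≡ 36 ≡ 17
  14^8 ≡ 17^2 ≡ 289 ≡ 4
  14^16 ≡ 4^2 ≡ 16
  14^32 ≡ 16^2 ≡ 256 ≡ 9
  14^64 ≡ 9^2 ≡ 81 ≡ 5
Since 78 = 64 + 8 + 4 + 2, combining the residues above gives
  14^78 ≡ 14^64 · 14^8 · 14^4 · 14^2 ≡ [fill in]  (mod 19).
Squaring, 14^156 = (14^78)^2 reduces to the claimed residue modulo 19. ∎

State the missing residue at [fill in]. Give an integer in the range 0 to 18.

7

Multiply the listed residues: 5 · 4 · 17 · 6 = 20 → 340 → 2040.
Reducing modulo 19: 2040 = 107·19 + 7, so 14^78 ≡ 7.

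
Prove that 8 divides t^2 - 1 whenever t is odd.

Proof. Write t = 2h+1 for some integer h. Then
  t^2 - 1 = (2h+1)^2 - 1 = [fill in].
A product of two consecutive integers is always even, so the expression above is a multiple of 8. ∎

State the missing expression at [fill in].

4h(h + 1)

(2h+1)^2 - 1 = 4h^2 + 4h + 1 - 1 = 4h^2 + 4h = 4h(h+1).
Since h and h+1 are consecutive, h(h+1) is even, and 4·(even) is a multiple of 8.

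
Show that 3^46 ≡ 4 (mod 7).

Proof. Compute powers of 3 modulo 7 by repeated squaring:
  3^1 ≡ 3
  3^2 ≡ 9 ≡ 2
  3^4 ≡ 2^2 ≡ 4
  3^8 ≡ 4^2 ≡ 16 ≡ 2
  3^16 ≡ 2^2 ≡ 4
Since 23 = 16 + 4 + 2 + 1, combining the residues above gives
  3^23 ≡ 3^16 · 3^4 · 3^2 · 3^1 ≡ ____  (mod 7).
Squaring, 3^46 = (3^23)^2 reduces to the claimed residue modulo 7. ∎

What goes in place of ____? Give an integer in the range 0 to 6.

5

Multiply the listed residues: 4 · 4 · 2 · 3 = 16 → 32 → 96.
Reducing modulo 7: 96 = 13·7 + 5, so 3^23 ≡ 5.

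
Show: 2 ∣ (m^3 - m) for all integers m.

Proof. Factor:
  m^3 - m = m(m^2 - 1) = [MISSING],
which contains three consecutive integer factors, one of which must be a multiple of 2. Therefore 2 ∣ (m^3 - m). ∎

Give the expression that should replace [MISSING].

(m - 1)m(m + 1)

m(m^2 - 1) = m(m - 1)(m + 1) = (m - 1)m(m + 1).
These three factors are consecutive integers, so their product is divisible by 2.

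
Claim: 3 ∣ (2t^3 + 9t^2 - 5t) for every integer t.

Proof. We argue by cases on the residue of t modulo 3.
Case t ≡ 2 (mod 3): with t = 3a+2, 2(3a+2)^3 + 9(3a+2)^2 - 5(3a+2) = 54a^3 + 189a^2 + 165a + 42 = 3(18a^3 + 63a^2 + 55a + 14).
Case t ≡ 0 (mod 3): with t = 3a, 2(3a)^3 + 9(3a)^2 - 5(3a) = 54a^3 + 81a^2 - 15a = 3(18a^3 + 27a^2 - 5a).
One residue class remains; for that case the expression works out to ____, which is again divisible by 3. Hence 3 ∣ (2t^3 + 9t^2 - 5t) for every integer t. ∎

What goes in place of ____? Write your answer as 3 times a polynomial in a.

Only t ≡ 1 (mod 3) is unaccounted for. Put t = 3a+1:
2(3a+1)^3 + 9(3a+1)^2 - 5(3a+1) expands to 54a^3 + 135a^2 + 57a + 6,
and factoring out 3 leaves 3(18a^3 + 45a^2 + 19a + 2).

3(18a^3 + 45a^2 + 19a + 2)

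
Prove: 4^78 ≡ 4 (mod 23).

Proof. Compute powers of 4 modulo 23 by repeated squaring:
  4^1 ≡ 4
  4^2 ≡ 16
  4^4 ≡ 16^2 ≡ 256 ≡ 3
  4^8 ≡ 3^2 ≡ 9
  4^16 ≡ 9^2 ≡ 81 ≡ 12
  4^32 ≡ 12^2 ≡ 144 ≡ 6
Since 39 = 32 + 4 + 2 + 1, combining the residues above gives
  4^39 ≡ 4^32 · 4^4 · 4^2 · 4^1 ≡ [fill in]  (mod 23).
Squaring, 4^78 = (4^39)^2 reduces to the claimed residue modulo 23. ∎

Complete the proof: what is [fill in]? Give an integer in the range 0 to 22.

2

Multiply the listed residues: 6 · 3 · 16 · 4 = 18 → 288 → 1152.
Reducing modulo 23: 1152 = 50·23 + 2, so 4^39 ≡ 2.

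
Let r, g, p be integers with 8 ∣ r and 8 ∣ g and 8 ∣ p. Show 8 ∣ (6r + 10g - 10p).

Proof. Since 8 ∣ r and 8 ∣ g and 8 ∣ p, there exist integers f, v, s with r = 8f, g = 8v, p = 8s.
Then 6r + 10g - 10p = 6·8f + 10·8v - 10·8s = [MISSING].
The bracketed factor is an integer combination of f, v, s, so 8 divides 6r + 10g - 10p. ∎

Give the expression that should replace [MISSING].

Pull the common 8 out of every term: 6·8f + 10·8v - 10·8s = 8(6f - 10s + 10v).
6f - 10s + 10v is an integer, which exhibits the divisibility.

8(6f - 10s + 10v)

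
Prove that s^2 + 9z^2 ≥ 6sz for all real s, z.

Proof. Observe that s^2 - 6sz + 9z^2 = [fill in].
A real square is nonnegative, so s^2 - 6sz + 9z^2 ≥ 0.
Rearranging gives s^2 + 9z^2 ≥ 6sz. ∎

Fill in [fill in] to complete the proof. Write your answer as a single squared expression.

(s - 3z)^2

The leading and trailing coefficients are 1^2 and 3^2, and 6 = 2·1·3, so the trinomial is (s - 3z)^2.
Hence s^2 - 6sz + 9z^2 ≥ 0.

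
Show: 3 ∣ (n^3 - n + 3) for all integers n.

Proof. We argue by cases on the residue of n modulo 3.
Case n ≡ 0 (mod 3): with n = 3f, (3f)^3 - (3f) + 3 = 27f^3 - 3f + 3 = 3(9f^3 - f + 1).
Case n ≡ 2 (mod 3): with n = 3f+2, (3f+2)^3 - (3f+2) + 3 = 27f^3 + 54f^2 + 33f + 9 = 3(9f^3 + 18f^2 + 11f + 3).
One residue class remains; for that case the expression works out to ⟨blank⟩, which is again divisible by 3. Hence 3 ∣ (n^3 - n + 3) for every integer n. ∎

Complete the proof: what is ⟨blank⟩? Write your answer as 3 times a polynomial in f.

Only n ≡ 1 (mod 3) is unaccounted for. Put n = 3f+1:
(3f+1)^3 - (3f+1) + 3 expands to 27f^3 + 27f^2 + 6f + 3,
and factoring out 3 leaves 3(9f^3 + 9f^2 + 2f + 1).

3(9f^3 + 9f^2 + 2f + 1)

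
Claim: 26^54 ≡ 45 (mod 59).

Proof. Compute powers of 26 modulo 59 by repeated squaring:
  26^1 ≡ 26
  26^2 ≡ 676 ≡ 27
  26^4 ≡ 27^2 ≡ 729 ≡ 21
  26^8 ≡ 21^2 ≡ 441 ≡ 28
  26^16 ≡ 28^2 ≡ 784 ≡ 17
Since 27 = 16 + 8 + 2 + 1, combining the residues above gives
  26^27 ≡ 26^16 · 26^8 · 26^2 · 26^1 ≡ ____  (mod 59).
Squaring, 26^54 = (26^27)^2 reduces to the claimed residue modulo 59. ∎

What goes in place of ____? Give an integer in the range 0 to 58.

35

26^16 · 26^8 · 26^2 · 26^1 ≡ 17 · 28 · 27 · 26 = 334152.
334152 mod 59 = 35, so 26^27 ≡ 35 (mod 59).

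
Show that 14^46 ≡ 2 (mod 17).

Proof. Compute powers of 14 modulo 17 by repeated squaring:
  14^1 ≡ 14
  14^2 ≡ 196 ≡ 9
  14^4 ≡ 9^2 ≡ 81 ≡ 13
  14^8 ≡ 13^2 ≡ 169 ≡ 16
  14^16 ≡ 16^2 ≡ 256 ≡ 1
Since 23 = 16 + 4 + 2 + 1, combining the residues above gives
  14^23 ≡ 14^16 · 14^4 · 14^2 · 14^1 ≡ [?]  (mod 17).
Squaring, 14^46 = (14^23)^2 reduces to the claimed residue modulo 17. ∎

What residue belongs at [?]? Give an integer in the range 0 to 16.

6

14^16 · 14^4 · 14^2 · 14^1 ≡ 1 · 13 · 9 · 14 = 1638.
1638 mod 17 = 6, so 14^23 ≡ 6 (mod 17).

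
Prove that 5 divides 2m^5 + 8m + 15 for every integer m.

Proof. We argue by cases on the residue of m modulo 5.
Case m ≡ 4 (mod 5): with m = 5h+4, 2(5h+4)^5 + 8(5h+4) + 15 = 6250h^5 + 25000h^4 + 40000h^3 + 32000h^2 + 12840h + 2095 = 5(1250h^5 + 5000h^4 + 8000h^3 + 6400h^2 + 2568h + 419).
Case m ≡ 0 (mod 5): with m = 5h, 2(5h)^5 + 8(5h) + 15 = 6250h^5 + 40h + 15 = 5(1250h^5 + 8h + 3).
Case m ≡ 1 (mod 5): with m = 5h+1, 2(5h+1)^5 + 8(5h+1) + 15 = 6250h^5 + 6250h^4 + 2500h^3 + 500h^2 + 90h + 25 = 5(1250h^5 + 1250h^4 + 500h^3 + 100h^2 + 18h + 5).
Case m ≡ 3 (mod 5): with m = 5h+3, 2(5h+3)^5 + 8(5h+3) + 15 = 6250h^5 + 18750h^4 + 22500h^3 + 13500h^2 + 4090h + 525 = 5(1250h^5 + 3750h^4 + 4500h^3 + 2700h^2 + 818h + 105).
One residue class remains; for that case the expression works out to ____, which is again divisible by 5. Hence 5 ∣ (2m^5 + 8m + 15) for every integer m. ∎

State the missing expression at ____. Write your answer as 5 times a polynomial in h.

Only m ≡ 2 (mod 5) is unaccounted for. Put m = 5h+2:
2(5h+2)^5 + 8(5h+2) + 15 expands to 6250h^5 + 12500h^4 + 10000h^3 + 4000h^2 + 840h + 95,
and factoring out 5 leaves 5(1250h^5 + 2500h^4 + 2000h^3 + 800h^2 + 168h + 19).

5(1250h^5 + 2500h^4 + 2000h^3 + 800h^2 + 168h + 19)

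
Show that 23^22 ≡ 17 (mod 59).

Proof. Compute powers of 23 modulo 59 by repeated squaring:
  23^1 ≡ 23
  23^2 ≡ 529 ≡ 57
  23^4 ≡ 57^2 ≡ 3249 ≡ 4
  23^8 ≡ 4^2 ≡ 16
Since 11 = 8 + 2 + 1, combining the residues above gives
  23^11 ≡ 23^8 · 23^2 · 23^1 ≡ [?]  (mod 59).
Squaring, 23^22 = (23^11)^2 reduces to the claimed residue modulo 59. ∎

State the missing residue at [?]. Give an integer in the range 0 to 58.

31

23^8 · 23^2 · 23^1 ≡ 16 · 57 · 23 = 20976.
20976 mod 59 = 31, so 23^11 ≡ 31 (mod 59).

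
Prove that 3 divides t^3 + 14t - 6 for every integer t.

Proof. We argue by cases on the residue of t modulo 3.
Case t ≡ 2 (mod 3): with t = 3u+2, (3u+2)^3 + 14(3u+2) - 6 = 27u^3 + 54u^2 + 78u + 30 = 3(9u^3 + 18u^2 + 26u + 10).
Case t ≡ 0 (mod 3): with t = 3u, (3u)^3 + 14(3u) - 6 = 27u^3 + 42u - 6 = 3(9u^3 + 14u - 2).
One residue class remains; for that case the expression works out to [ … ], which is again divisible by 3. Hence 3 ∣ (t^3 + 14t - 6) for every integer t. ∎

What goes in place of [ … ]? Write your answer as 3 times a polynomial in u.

3(9u^3 + 9u^2 + 17u + 3)

The residues treated are {2, 0}, so the missing case is t ≡ 1 (mod 3); write t = 3u+1.
Then (3u+1)^3 + 14(3u+1) - 6 = 27u^3 + 27u^2 + 51u + 9 = 3(9u^3 + 9u^2 + 17u + 3).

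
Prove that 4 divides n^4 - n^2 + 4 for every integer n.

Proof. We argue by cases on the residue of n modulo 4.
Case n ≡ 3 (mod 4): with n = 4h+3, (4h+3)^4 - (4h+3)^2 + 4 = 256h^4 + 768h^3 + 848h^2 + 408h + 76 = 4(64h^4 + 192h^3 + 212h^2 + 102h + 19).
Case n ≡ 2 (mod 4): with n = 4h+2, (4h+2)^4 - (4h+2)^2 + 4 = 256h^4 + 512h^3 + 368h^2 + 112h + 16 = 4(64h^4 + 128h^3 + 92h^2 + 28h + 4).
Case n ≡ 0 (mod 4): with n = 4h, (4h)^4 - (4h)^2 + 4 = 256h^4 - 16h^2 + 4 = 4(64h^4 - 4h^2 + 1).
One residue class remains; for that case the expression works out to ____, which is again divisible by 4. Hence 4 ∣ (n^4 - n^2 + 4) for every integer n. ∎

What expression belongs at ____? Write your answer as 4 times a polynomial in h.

4(64h^4 + 64h^3 + 20h^2 + 2h + 1)

The residues treated are {3, 2, 0}, so the missing case is n ≡ 1 (mod 4); write n = 4h+1.
Then (4h+1)^4 - (4h+1)^2 + 4 = 256h^4 + 256h^3 + 80h^2 + 8h + 4 = 4(64h^4 + 64h^3 + 20h^2 + 2h + 1).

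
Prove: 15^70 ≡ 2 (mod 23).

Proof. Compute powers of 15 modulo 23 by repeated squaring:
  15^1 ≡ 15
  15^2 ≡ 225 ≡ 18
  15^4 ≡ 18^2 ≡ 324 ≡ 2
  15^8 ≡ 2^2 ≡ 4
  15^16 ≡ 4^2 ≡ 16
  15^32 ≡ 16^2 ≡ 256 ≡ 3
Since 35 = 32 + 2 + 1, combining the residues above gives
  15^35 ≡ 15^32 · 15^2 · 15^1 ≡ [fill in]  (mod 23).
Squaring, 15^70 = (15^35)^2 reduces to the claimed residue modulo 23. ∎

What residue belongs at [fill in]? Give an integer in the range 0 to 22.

Multiply the listed residues: 3 · 18 · 15 = 54 → 810.
Reducing modulo 23: 810 = 35·23 + 5, so 15^35 ≡ 5.

5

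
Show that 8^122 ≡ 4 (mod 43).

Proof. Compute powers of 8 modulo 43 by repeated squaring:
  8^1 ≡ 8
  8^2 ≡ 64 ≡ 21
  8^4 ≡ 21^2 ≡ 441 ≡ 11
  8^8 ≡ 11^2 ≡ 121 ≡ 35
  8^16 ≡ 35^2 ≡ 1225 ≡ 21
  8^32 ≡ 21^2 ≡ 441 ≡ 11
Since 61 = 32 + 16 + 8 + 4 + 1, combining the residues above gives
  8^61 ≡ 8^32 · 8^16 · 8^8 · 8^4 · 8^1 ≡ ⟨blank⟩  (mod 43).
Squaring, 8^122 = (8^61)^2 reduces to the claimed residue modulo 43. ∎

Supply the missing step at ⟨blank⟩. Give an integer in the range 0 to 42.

2

8^32 · 8^16 · 8^8 · 8^4 · 8^1 ≡ 11 · 21 · 35 · 11 · 8 = 711480.
711480 mod 43 = 2, so 8^61 ≡ 2 (mod 43).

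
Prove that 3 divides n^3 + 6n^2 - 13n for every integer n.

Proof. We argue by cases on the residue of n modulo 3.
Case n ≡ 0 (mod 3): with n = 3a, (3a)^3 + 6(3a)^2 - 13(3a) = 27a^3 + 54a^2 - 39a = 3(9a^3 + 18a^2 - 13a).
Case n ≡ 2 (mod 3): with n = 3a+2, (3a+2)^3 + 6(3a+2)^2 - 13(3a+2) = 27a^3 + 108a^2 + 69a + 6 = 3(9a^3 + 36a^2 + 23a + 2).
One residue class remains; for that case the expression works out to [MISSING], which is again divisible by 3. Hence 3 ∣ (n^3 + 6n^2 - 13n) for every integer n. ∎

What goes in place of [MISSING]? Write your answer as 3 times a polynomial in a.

3(9a^3 + 27a^2 + 2a - 2)

The residues treated are {0, 2}, so the missing case is n ≡ 1 (mod 3); write n = 3a+1.
Then (3a+1)^3 + 6(3a+1)^2 - 13(3a+1) = 27a^3 + 81a^2 + 6a - 6 = 3(9a^3 + 27a^2 + 2a - 2).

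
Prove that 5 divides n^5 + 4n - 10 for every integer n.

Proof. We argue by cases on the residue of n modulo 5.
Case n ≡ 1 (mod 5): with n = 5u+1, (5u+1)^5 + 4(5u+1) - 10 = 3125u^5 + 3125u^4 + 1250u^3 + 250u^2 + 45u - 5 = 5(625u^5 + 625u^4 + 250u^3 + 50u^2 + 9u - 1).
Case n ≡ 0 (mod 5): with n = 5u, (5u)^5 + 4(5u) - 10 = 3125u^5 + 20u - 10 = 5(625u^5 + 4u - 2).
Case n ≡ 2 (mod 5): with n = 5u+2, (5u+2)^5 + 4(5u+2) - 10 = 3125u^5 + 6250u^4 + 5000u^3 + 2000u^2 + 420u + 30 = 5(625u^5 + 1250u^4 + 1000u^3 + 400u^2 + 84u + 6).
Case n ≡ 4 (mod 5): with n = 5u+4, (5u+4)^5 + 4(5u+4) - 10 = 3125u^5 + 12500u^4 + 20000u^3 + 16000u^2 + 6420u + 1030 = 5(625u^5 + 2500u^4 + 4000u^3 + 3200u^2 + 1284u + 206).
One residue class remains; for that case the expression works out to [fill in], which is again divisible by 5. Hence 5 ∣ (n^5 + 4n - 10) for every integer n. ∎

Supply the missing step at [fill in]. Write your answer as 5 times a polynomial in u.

5(625u^5 + 1875u^4 + 2250u^3 + 1350u^2 + 409u + 49)

The residues treated are {1, 0, 2, 4}, so the missing case is n ≡ 3 (mod 5); write n = 5u+3.
Then (5u+3)^5 + 4(5u+3) - 10 = 3125u^5 + 9375u^4 + 11250u^3 + 6750u^2 + 2045u + 245 = 5(625u^5 + 1875u^4 + 2250u^3 + 1350u^2 + 409u + 49).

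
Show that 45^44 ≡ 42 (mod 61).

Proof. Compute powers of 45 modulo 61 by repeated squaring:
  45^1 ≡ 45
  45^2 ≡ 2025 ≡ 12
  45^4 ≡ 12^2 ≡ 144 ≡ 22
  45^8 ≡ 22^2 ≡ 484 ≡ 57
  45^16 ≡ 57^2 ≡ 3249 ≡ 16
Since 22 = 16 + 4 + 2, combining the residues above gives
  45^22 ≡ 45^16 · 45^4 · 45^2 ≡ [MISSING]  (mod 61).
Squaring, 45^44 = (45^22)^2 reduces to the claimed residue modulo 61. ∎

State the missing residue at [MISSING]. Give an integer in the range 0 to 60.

45^16 · 45^4 · 45^2 ≡ 16 · 22 · 12 = 4224.
4224 mod 61 = 15, so 45^22 ≡ 15 (mod 61).

15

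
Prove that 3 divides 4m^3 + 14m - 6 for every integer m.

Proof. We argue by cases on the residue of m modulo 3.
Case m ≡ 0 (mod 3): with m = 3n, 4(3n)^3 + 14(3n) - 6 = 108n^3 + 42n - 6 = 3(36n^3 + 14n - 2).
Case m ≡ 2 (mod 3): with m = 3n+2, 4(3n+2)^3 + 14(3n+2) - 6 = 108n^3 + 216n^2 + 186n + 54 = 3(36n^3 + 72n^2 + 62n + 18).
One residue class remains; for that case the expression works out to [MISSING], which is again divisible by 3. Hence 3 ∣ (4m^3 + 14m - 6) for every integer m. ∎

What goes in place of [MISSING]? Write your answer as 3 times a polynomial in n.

3(36n^3 + 36n^2 + 26n + 4)

Only m ≡ 1 (mod 3) is unaccounted for. Put m = 3n+1:
4(3n+1)^3 + 14(3n+1) - 6 expands to 108n^3 + 108n^2 + 78n + 12,
and factoring out 3 leaves 3(36n^3 + 36n^2 + 26n + 4).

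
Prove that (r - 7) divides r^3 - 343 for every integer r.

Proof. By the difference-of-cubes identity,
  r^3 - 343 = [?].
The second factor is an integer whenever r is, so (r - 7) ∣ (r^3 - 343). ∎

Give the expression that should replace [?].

(r - 7)(r^2 + 7r + 49)

Polynomial division of r^3 - 343 by r - 7 leaves remainder 0 and quotient r^2 + 7r + 49.
Hence r^3 - 343 = (r - 7)(r^2 + 7r + 49).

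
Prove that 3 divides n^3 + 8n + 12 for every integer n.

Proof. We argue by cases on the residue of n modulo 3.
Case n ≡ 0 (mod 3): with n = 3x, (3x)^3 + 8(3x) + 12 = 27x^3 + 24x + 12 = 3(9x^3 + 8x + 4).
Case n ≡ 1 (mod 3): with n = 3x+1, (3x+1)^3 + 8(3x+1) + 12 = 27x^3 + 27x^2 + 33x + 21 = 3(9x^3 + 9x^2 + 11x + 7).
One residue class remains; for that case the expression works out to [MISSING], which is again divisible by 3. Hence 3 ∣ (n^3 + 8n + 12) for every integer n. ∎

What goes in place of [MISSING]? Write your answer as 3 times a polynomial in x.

The residues treated are {0, 1}, so the missing case is n ≡ 2 (mod 3); write n = 3x+2.
Then (3x+2)^3 + 8(3x+2) + 12 = 27x^3 + 54x^2 + 60x + 36 = 3(9x^3 + 18x^2 + 20x + 12).

3(9x^3 + 18x^2 + 20x + 12)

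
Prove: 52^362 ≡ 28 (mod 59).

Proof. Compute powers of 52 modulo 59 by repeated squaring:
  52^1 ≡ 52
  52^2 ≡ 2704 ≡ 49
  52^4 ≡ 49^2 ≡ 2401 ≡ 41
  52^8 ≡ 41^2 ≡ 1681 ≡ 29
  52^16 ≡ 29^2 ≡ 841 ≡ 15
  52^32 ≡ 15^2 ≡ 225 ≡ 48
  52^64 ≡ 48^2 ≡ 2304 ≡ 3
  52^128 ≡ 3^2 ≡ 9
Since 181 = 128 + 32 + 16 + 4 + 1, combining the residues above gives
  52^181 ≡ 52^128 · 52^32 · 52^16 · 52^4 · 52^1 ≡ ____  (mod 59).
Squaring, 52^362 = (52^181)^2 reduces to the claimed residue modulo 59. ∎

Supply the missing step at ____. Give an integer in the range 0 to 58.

38

Multiply the listed residues: 9 · 48 · 15 · 41 · 52 = 432 → 6480 → 265680 → 13815360.
Reducing modulo 59: 13815360 = 234158·59 + 38, so 52^181 ≡ 38.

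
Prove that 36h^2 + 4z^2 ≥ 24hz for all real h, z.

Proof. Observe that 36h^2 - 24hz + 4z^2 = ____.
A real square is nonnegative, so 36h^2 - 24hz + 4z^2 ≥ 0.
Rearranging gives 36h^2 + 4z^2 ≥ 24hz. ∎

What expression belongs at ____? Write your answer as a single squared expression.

(6h - 2z)^2

The leading and trailing coefficients are 6^2 and 2^2, and 24 = 2·6·2, so the trinomial is (6h - 2z)^2.
Hence 36h^2 - 24hz + 4z^2 ≥ 0.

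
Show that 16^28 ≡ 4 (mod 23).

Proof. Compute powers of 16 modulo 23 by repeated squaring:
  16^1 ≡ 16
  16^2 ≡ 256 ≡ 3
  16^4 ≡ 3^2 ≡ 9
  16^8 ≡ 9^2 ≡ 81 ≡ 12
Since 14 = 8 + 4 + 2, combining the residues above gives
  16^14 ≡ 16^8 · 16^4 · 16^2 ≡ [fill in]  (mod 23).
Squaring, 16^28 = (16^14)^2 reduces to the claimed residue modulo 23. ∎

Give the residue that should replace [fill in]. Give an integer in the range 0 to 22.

2

Multiply the listed residues: 12 · 9 · 3 = 108 → 324.
Reducing modulo 23: 324 = 14·23 + 2, so 16^14 ≡ 2.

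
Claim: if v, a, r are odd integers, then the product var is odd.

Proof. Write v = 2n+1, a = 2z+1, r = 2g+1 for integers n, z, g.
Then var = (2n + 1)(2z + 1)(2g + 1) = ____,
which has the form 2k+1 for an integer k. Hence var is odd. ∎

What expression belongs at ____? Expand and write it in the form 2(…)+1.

2(4gnz + 2gn + 2gz + g + 2nz + n + z) + 1

Expanding: (2n + 1)(2z + 1)(2g + 1) = 8gnz + 4gn + 4gz + 2g + 4nz + 2n + 2z + 1.
Every term except the constant is even, so this is 2(4gnz + 2gn + 2gz + g + 2nz + n + z) + 1,
and 4gnz + 2gn + 2gz + g + 2nz + n + z ∈ ℤ gives the required form.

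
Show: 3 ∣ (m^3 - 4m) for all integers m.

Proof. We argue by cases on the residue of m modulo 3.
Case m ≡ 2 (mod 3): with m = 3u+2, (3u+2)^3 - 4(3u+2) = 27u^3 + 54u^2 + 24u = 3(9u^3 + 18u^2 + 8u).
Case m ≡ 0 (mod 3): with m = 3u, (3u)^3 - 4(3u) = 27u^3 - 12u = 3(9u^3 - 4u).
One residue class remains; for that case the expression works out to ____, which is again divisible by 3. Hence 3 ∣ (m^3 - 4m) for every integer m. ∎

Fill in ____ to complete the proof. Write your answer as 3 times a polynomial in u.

3(9u^3 + 9u^2 - u - 1)

Only m ≡ 1 (mod 3) is unaccounted for. Put m = 3u+1:
(3u+1)^3 - 4(3u+1) expands to 27u^3 + 27u^2 - 3u - 3,
and factoring out 3 leaves 3(9u^3 + 9u^2 - u - 1).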